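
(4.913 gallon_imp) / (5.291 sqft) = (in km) 1 gallon_imp = 0.00454609 m^3, so 4.913 gallon_imp = 4.913 * 0.00454609 = 0.02233494 m^3. 1 sqft = 0.09290304 m^2, so 5.291 sqft = 5.291 * 0.09290304 = 0.49154998 m^2. Combine: 0.02233494 m^3 / 0.49154998 m^2 = 0.04543778 m. 1 km = 1000 m, so 0.04543778 m = 0.04543778 / 1000 = 4.543778e-05 km ≈ 4.544e-05 km (4 s.f.). Final answer: 4.544e-05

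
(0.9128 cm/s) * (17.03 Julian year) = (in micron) 4.906e+12. Check: 1 cm/s = 0.01 m/s, so 0.9128 cm/s = 0.9128 * 0.01 = 0.009128 m/s. 1 Julian year = 31557600 s, so 17.03 Julian year = 17.03 * 31557600 = 5.3742593e+08 s. Combine: 0.009128 m/s * 5.3742593e+08 s = 4905623.9 m. 1 micron = 1e-06 m, so 4905623.9 m = 4905623.9 / 1e-06 = 4.9056239e+12 micron ≈ 4.906e+12 micron (4 s.f.).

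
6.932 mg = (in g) 1 mg = 1e-06 kg, so 6.932 mg = 6.932 * 1e-06 = 6.932e-06 kg. 1 g = 0.001 kg, so 6.932e-06 kg = 6.932e-06 / 0.001 = 0.006932 g. Final answer: 0.006932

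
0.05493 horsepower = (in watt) 1 horsepower = 745.69987 W, so 0.05493 horsepower = 0.05493 * 745.69987 = 40.961294 W. 40.961294 W = 40.961294 watt ≈ 40.96 watt (4 s.f.). Final answer: 40.96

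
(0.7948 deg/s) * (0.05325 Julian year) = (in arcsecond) 4.808e+09. Check: 1 deg/s = 0.017453293 rad/s, so 0.7948 deg/s = 0.7948 * 0.017453293 = 0.013871877 rad/s. 1 Julian year = 31557600 s, so 0.05325 Julian year = 0.05325 * 31557600 = 1680442.2 s. Combine: 0.013871877 rad/s * 1680442.2 s = 23310.887 rad. 1 arcsecond = 4.8481368e-06 rad, so 23310.887 rad = 23310.887 / 4.8481368e-06 = 4.8082157e+09 arcsecond ≈ 4.808e+09 arcsecond (4 s.f.).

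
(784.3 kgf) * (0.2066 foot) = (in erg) 4.843e+09. Check: 1 kgf = 9.80665 N, so 784.3 kgf = 784.3 * 9.80665 = 7691.3556 N. 1 foot = 0.3048 m, so 0.2066 foot = 0.2066 * 0.3048 = 0.06297168 m. Combine: 7691.3556 N * 0.06297168 m = 484.33758 J. 1 erg = 1e-07 J, so 484.33758 J = 484.33758 / 1e-07 = 4.8433758e+09 erg ≈ 4.843e+09 erg (4 s.f.).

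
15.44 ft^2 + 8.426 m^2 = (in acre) 1 ft^2 = 0.09290304 m^2, so 15.44 ft^2 = 15.44 * 0.09290304 = 1.4344229 m^2. 8.426 m^2 is already in m^2. Sum: 1.4344229 + 8.426 = 9.8604229 m^2. 1 acre = 4046.8564 m^2, so 9.8604229 m^2 = 9.8604229 / 4046.8564 = 0.0024365636 acre ≈ 0.002437 acre (4 s.f.). Final answer: 0.002437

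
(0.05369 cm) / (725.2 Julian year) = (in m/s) 1 cm = 0.01 m, so 0.05369 cm = 0.05369 * 0.01 = 0.0005369 m. 1 Julian year = 31557600 s, so 725.2 Julian year = 725.2 * 31557600 = 2.2885572e+10 s. Combine: 0.0005369 m / 2.2885572e+10 s = 2.3460196e-14 m/s. Result: 2.3460196e-14 m/s ≈ 2.346e-14 m/s (4 s.f.). Final answer: 2.346e-14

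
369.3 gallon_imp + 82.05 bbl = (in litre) 1.472e+04. Check: 1 gallon_imp = 0.00454609 m^3, so 369.3 gallon_imp = 369.3 * 0.00454609 = 1.678871 m^3. 1 bbl = 0.15898729 m^3, so 82.05 bbl = 82.05 * 0.15898729 = 13.044908 m^3. Sum: 1.678871 + 13.044908 = 14.723779 m^3. 1 litre = 0.001 m^3, so 14.723779 m^3 = 14.723779 / 0.001 = 14723.779 litre ≈ 1.472e+04 litre (4 s.f.).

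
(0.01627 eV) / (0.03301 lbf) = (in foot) 1 eV = 1.6021766e-19 J, so 0.01627 eV = 0.01627 * 1.6021766e-19 = 2.6067414e-21 J. 1 lbf = 4.4482216 N, so 0.03301 lbf = 0.03301 * 4.4482216 = 0.1468358 N. Combine: 2.6067414e-21 J / 0.1468358 N = 1.7752765e-20 m. 1 foot = 0.3048 m, so 1.7752765e-20 m = 1.7752765e-20 / 0.3048 = 5.824398e-20 foot ≈ 5.824e-20 foot (4 s.f.). Final answer: 5.824e-20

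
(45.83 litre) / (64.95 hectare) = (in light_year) 1 litre = 0.001 m^3, so 45.83 litre = 45.83 * 0.001 = 0.04583 m^3. 1 hectare = 10000 m^2, so 64.95 hectare = 64.95 * 10000 = 649500 m^2. Combine: 0.04583 m^3 / 649500 m^2 = 7.0561971e-08 m. 1 light_year = 9.4607305e+15 m, so 7.0561971e-08 m = 7.0561971e-08 / 9.4607305e+15 = 7.4584062e-24 light_year ≈ 7.458e-24 light_year (4 s.f.). Final answer: 7.458e-24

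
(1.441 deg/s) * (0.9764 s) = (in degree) 1.407. Check: 1 deg/s = 0.017453293 rad/s, so 1.441 deg/s = 1.441 * 0.017453293 = 0.025150195 rad/s. 0.9764 s is already in s. Combine: 0.025150195 rad/s * 0.9764 s = 0.02455665 rad. 1 degree = 0.017453293 rad, so 0.02455665 rad = 0.02455665 / 0.017453293 = 1.4069924 degree ≈ 1.407 degree (4 s.f.).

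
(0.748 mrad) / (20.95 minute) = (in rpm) 1 mrad = 0.001 rad, so 0.748 mrad = 0.748 * 0.001 = 0.000748 rad. 1 minute = 60 s, so 20.95 minute = 20.95 * 60 = 1257 s. Combine: 0.000748 rad / 1257 s = 5.9506762e-07 rad/s. 1 rpm = 0.10471976 rad/s, so 5.9506762e-07 rad/s = 5.9506762e-07 / 0.10471976 = 5.6824772e-06 rpm ≈ 5.682e-06 rpm (4 s.f.). Final answer: 5.682e-06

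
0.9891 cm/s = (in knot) 0.01923. Check: 1 cm/s = 0.01 m/s, so 0.9891 cm/s = 0.9891 * 0.01 = 0.009891 m/s. 1 knot = 0.51444444 m/s, so 0.009891 m/s = 0.009891 / 0.51444444 = 0.019226566 knot ≈ 0.01923 knot (4 s.f.).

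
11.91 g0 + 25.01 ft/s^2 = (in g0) 1 g0 = 9.80665 m/s^2, so 11.91 g0 = 11.91 * 9.80665 = 116.7972 m/s^2. 1 ft/s^2 = 0.3048 m/s^2, so 25.01 ft/s^2 = 25.01 * 0.3048 = 7.623048 m/s^2. Sum: 116.7972 + 7.623048 = 124.42025 m/s^2. 1 g0 = 9.80665 m/s^2, so 124.42025 m/s^2 = 124.42025 / 9.80665 = 12.687335 g0 ≈ 12.69 g0 (4 s.f.). Final answer: 12.69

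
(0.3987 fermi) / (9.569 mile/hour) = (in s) 1 fermi = 1e-15 m, so 0.3987 fermi = 0.3987 * 1e-15 = 3.987e-16 m. 1 mile/hour = 0.44704 m/s, so 9.569 mile/hour = 9.569 * 0.44704 = 4.2777258 m/s. Combine: 3.987e-16 m / 4.2777258 m/s = 9.3203731e-17 s. Result: 9.3203731e-17 s ≈ 9.32e-17 s (4 s.f.). Final answer: 9.32e-17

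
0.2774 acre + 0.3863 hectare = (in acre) 1.232. Check: 1 acre = 4046.8564 m^2, so 0.2774 acre = 0.2774 * 4046.8564 = 1122.598 m^2. 1 hectare = 10000 m^2, so 0.3863 hectare = 0.3863 * 10000 = 3863 m^2. Sum: 1122.598 + 3863 = 4985.598 m^2. 1 acre = 4046.8564 m^2, so 4985.598 m^2 = 4985.598 / 4046.8564 = 1.2319681 acre ≈ 1.232 acre (4 s.f.).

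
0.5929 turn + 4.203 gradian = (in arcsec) 7.82e+05. Check: 1 turn = 6.2831853 rad, so 0.5929 turn = 0.5929 * 6.2831853 = 3.7253006 rad. 1 gradian = 0.015707963 rad, so 4.203 gradian = 4.203 * 0.015707963 = 0.06602057 rad. Sum: 3.7253006 + 0.06602057 = 3.7913211 rad. 1 arcsec = 4.8481368e-06 rad, so 3.7913211 rad = 3.7913211 / 4.8481368e-06 = 782016.12 arcsec ≈ 7.82e+05 arcsec (4 s.f.).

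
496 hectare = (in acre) 1226. Check: 1 hectare = 10000 m^2, so 496 hectare = 496 * 10000 = 4960000 m^2. 1 acre = 4046.8564 m^2, so 4960000 m^2 = 4960000 / 4046.8564 = 1225.6427 acre ≈ 1226 acre (4 s.f.).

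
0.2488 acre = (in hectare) 1 acre = 4046.8564 m^2, so 0.2488 acre = 0.2488 * 4046.8564 = 1006.8579 m^2. 1 hectare = 10000 m^2, so 1006.8579 m^2 = 1006.8579 / 10000 = 0.10068579 hectare ≈ 0.1007 hectare (4 s.f.). Final answer: 0.1007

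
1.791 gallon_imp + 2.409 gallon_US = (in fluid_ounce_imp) 607.5. Check: 1 gallon_imp = 0.00454609 m^3, so 1.791 gallon_imp = 1.791 * 0.00454609 = 0.0081420472 m^3. 1 gallon_US = 0.0037854118 m^3, so 2.409 gallon_US = 2.409 * 0.0037854118 = 0.009119057 m^3. Sum: 0.0081420472 + 0.009119057 = 0.017261104 m^3. 1 fluid_ounce_imp = 2.8413063e-05 m^3, so 0.017261104 m^3 = 0.017261104 / 2.8413063e-05 = 607.50594 fluid_ounce_imp ≈ 607.5 fluid_ounce_imp (4 s.f.).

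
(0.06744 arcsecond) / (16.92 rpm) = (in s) 1 arcsecond = 4.8481368e-06 rad, so 0.06744 arcsecond = 0.06744 * 4.8481368e-06 = 3.2695835e-07 rad. 1 rpm = 0.10471976 rad/s, so 16.92 rpm = 16.92 * 0.10471976 = 1.7718583 rad/s. Combine: 3.2695835e-07 rad / 1.7718583 rad/s = 1.845285e-07 s. Result: 1.845285e-07 s ≈ 1.845e-07 s (4 s.f.). Final answer: 1.845e-07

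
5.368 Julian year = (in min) 1 Julian year = 31557600 s, so 5.368 Julian year = 5.368 * 31557600 = 1.694012e+08 s. 1 min = 60 s, so 1.694012e+08 s = 1.694012e+08 / 60 = 2823353.3 min ≈ 2.823e+06 min (4 s.f.). Final answer: 2.823e+06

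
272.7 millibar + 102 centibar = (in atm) 1 millibar = 100 Pa, so 272.7 millibar = 272.7 * 100 = 27270 Pa. 1 centibar = 1000 Pa, so 102 centibar = 102 * 1000 = 102000 Pa. Sum: 27270 + 102000 = 129270 Pa. 1 atm = 101325 Pa, so 129270 Pa = 129270 / 101325 = 1.2757957 atm ≈ 1.276 atm (4 s.f.). Final answer: 1.276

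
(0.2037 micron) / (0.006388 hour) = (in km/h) 3.189e-08. Check: 1 micron = 1e-06 m, so 0.2037 micron = 0.2037 * 1e-06 = 2.037e-07 m. 1 hour = 3600 s, so 0.006388 hour = 0.006388 * 3600 = 22.9968 s. Combine: 2.037e-07 m / 22.9968 s = 8.8577541e-09 m/s. 1 km/h = 0.27777778 m/s, so 8.8577541e-09 m/s = 8.8577541e-09 / 0.27777778 = 3.1887915e-08 km/h ≈ 3.189e-08 km/h (4 s.f.).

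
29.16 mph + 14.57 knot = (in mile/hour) 45.93. Check: 1 mph = 0.44704 m/s, so 29.16 mph = 29.16 * 0.44704 = 13.035686 m/s. 1 knot = 0.51444444 m/s, so 14.57 knot = 14.57 * 0.51444444 = 7.4954556 m/s. Sum: 13.035686 + 7.4954556 = 20.531142 m/s. 1 mile/hour = 0.44704 m/s, so 20.531142 m/s = 20.531142 / 0.44704 = 45.926857 mile/hour ≈ 45.93 mile/hour (4 s.f.).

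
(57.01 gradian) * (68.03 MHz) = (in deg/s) 1 gradian = 0.015707963 rad, so 57.01 gradian = 57.01 * 0.015707963 = 0.89551099 rad. 1 MHz = 1000000 Hz, so 68.03 MHz = 68.03 * 1000000 = 68030000 Hz. Combine: 0.89551099 rad * 68030000 Hz = 60921612 rad/s. 1 deg/s = 0.017453293 rad/s, so 60921612 rad/s = 60921612 / 0.017453293 = 3.4905513e+09 deg/s ≈ 3.491e+09 deg/s (4 s.f.). Final answer: 3.491e+09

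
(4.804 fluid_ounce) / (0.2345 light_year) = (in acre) 1 fluid_ounce = 2.957353e-05 m^3, so 4.804 fluid_ounce = 4.804 * 2.957353e-05 = 0.00014207124 m^3. 1 light_year = 9.4607305e+15 m, so 0.2345 light_year = 0.2345 * 9.4607305e+15 = 2.2185413e+15 m. Combine: 0.00014207124 m^3 / 2.2185413e+15 m = 6.403813e-20 m^2. 1 acre = 4046.8564 m^2, so 6.403813e-20 m^2 = 6.403813e-20 / 4046.8564 = 1.5824167e-23 acre ≈ 1.582e-23 acre (4 s.f.). Final answer: 1.582e-23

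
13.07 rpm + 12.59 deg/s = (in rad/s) 1 rpm = 0.10471976 rad/s, so 13.07 rpm = 13.07 * 0.10471976 = 1.3686872 rad/s. 1 deg/s = 0.017453293 rad/s, so 12.59 deg/s = 12.59 * 0.017453293 = 0.21973695 rad/s. Sum: 1.3686872 + 0.21973695 = 1.5884242 rad/s. Result: 1.5884242 rad/s ≈ 1.588 rad/s (4 s.f.). Final answer: 1.588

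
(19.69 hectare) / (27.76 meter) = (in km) 7.093. Check: 1 hectare = 10000 m^2, so 19.69 hectare = 19.69 * 10000 = 196900 m^2. 27.76 meter = 27.76 m. Combine: 196900 m^2 / 27.76 m = 7092.9395 m. 1 km = 1000 m, so 7092.9395 m = 7092.9395 / 1000 = 7.0929395 km ≈ 7.093 km (4 s.f.).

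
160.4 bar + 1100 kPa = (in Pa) 1.714e+07. Check: 1 bar = 100000 Pa, so 160.4 bar = 160.4 * 100000 = 16040000 Pa. 1 kPa = 1000 Pa, so 1100 kPa = 1100 * 1000 = 1100000 Pa. Sum: 16040000 + 1100000 = 17140000 Pa. Result: 17140000 Pa ≈ 1.714e+07 Pa (4 s.f.).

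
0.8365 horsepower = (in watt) 623.8. Check: 1 horsepower = 745.69987 W, so 0.8365 horsepower = 0.8365 * 745.69987 = 623.77794 W. 623.77794 W = 623.77794 watt ≈ 623.8 watt (4 s.f.).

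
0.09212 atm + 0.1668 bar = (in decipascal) 2.601e+05. Check: 1 atm = 101325 Pa, so 0.09212 atm = 0.09212 * 101325 = 9334.059 Pa. 1 bar = 100000 Pa, so 0.1668 bar = 0.1668 * 100000 = 16680 Pa. Sum: 9334.059 + 16680 = 26014.059 Pa. 1 decipascal = 0.1 Pa, so 26014.059 Pa = 26014.059 / 0.1 = 260140.59 decipascal ≈ 2.601e+05 decipascal (4 s.f.).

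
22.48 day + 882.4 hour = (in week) 1 day = 86400 s, so 22.48 day = 22.48 * 86400 = 1942272 s. 1 hour = 3600 s, so 882.4 hour = 882.4 * 3600 = 3176640 s. Sum: 1942272 + 3176640 = 5118912 s. 1 week = 604800 s, so 5118912 s = 5118912 / 604800 = 8.4638095 week ≈ 8.464 week (4 s.f.). Final answer: 8.464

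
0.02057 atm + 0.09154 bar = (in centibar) 11.24. Check: 1 atm = 101325 Pa, so 0.02057 atm = 0.02057 * 101325 = 2084.2553 Pa. 1 bar = 100000 Pa, so 0.09154 bar = 0.09154 * 100000 = 9154 Pa. Sum: 2084.2553 + 9154 = 11238.255 Pa. 1 centibar = 1000 Pa, so 11238.255 Pa = 11238.255 / 1000 = 11.238255 centibar ≈ 11.24 centibar (4 s.f.).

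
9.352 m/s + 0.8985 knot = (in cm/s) 9.352 m/s is already in m/s. 1 knot = 0.51444444 m/s, so 0.8985 knot = 0.8985 * 0.51444444 = 0.46222833 m/s. Sum: 9.352 + 0.46222833 = 9.8142283 m/s. 1 cm/s = 0.01 m/s, so 9.8142283 m/s = 9.8142283 / 0.01 = 981.42283 cm/s ≈ 981.4 cm/s (4 s.f.). Final answer: 981.4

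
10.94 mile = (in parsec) 1 mile = 1609.344 m, so 10.94 mile = 10.94 * 1609.344 = 17606.223 m. 1 parsec = 3.0856776e+16 m, so 17606.223 m = 17606.223 / 3.0856776e+16 = 5.7057884e-13 parsec ≈ 5.706e-13 parsec (4 s.f.). Final answer: 5.706e-13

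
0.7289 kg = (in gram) 1 gram = 0.001 kg, so 0.7289 kg = 0.7289 / 0.001 = 728.9 gram. Final answer: 728.9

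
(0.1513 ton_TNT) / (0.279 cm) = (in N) 1 ton_TNT = 4.184e+09 J, so 0.1513 ton_TNT = 0.1513 * 4.184e+09 = 6.330392e+08 J. 1 cm = 0.01 m, so 0.279 cm = 0.279 * 0.01 = 0.00279 m. Combine: 6.330392e+08 J / 0.00279 m = 2.2689577e+11 N. Result: 2.2689577e+11 N ≈ 2.269e+11 N (4 s.f.). Final answer: 2.269e+11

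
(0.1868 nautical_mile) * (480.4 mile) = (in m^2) 1 nautical_mile = 1852 m, so 0.1868 nautical_mile = 0.1868 * 1852 = 345.9536 m. 1 mile = 1609.344 m, so 480.4 mile = 480.4 * 1609.344 = 773128.86 m. Combine: 345.9536 m * 773128.86 m = 2.6746671e+08 m^2. Result: 2.6746671e+08 m^2 ≈ 2.675e+08 m^2 (4 s.f.). Final answer: 2.675e+08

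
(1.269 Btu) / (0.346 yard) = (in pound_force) 951.3. Check: 1 Btu = 1055.0559 J, so 1.269 Btu = 1.269 * 1055.0559 = 1338.8659 J. 1 yard = 0.9144 m, so 0.346 yard = 0.346 * 0.9144 = 0.3163824 m. Combine: 1338.8659 J / 0.3163824 m = 4231.7963 N. 1 pound_force = 4.4482216 N, so 4231.7963 N = 4231.7963 / 4.4482216 = 951.34566 pound_force ≈ 951.3 pound_force (4 s.f.).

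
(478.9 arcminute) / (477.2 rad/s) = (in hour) 8.109e-08. Check: 1 arcminute = 0.00029088821 rad, so 478.9 arcminute = 478.9 * 0.00029088821 = 0.13930636 rad. 477.2 rad/s is already in rad/s. Combine: 0.13930636 rad / 477.2 rad/s = 0.00029192448 s. 1 hour = 3600 s, so 0.00029192448 s = 0.00029192448 / 3600 = 8.1090134e-08 hour ≈ 8.109e-08 hour (4 s.f.).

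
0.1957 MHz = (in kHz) 195.7. Check: 1 MHz = 1000000 Hz, so 0.1957 MHz = 0.1957 * 1000000 = 195700 Hz. 1 kHz = 1000 Hz, so 195700 Hz = 195700 / 1000 = 195.7 kHz.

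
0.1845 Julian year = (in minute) 1 Julian year = 31557600 s, so 0.1845 Julian year = 0.1845 * 31557600 = 5822377.2 s. 1 minute = 60 s, so 5822377.2 s = 5822377.2 / 60 = 97039.62 minute ≈ 9.704e+04 minute (4 s.f.). Final answer: 9.704e+04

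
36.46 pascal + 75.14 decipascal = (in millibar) 36.46 pascal = 36.46 Pa. 1 decipascal = 0.1 Pa, so 75.14 decipascal = 75.14 * 0.1 = 7.514 Pa. Sum: 36.46 + 7.514 = 43.974 Pa. 1 millibar = 100 Pa, so 43.974 Pa = 43.974 / 100 = 0.43974 millibar ≈ 0.4397 millibar (4 s.f.). Final answer: 0.4397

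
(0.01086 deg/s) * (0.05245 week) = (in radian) 1 deg/s = 0.017453293 rad/s, so 0.01086 deg/s = 0.01086 * 0.017453293 = 0.00018954276 rad/s. 1 week = 604800 s, so 0.05245 week = 0.05245 * 604800 = 31721.76 s. Combine: 0.00018954276 rad/s * 31721.76 s = 6.0126298 rad. 6.0126298 rad = 6.0126298 radian ≈ 6.013 radian (4 s.f.). Final answer: 6.013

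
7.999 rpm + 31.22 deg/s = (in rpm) 13.2. Check: 1 rpm = 0.10471976 rad/s, so 7.999 rpm = 7.999 * 0.10471976 = 0.83765332 rad/s. 1 deg/s = 0.017453293 rad/s, so 31.22 deg/s = 31.22 * 0.017453293 = 0.54489179 rad/s. Sum: 0.83765332 + 0.54489179 = 1.3825451 rad/s. 1 rpm = 0.10471976 rad/s, so 1.3825451 rad/s = 1.3825451 / 0.10471976 = 13.202333 rpm ≈ 13.2 rpm (4 s.f.).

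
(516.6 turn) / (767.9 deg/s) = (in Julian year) 7.674e-06. Check: 1 turn = 6.2831853 rad, so 516.6 turn = 516.6 * 6.2831853 = 3245.8935 rad. 1 deg/s = 0.017453293 rad/s, so 767.9 deg/s = 767.9 * 0.017453293 = 13.402383 rad/s. Combine: 3245.8935 rad / 13.402383 rad/s = 242.18778 s. 1 Julian year = 31557600 s, so 242.18778 s = 242.18778 / 31557600 = 7.6744678e-06 Julian year ≈ 7.674e-06 Julian year (4 s.f.).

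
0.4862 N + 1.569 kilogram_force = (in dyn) 0.4862 N is already in N. 1 kilogram_force = 9.80665 N, so 1.569 kilogram_force = 1.569 * 9.80665 = 15.386634 N. Sum: 0.4862 + 15.386634 = 15.872834 N. 1 dyn = 1e-05 N, so 15.872834 N = 15.872834 / 1e-05 = 1587283.4 dyn ≈ 1.587e+06 dyn (4 s.f.). Final answer: 1.587e+06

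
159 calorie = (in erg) 6.653e+09. Check: 1 calorie = 4.184 J, so 159 calorie = 159 * 4.184 = 665.256 J. 1 erg = 1e-07 J, so 665.256 J = 665.256 / 1e-07 = 6.65256e+09 erg ≈ 6.653e+09 erg (4 s.f.).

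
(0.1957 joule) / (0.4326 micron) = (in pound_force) 1.017e+05. Check: 0.1957 joule = 0.1957 J. 1 micron = 1e-06 m, so 0.4326 micron = 0.4326 * 1e-06 = 4.326e-07 m. Combine: 0.1957 J / 4.326e-07 m = 452380.95 N. 1 pound_force = 4.4482216 N, so 452380.95 N = 452380.95 / 4.4482216 = 101699.28 pound_force ≈ 1.017e+05 pound_force (4 s.f.).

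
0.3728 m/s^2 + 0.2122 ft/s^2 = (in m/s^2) 0.3728 m/s^2 is already in m/s^2. 1 ft/s^2 = 0.3048 m/s^2, so 0.2122 ft/s^2 = 0.2122 * 0.3048 = 0.06467856 m/s^2. Sum: 0.3728 + 0.06467856 = 0.43747856 m/s^2. Result: 0.43747856 m/s^2 ≈ 0.4375 m/s^2 (4 s.f.). Final answer: 0.4375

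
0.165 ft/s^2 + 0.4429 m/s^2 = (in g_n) 1 ft/s^2 = 0.3048 m/s^2, so 0.165 ft/s^2 = 0.165 * 0.3048 = 0.050292 m/s^2. 0.4429 m/s^2 is already in m/s^2. Sum: 0.050292 + 0.4429 = 0.493192 m/s^2. 1 g_n = 9.80665 m/s^2, so 0.493192 m/s^2 = 0.493192 / 9.80665 = 0.050291588 g_n ≈ 0.05029 g_n (4 s.f.). Final answer: 0.05029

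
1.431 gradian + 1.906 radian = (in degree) 110.5. Check: 1 gradian = 0.015707963 rad, so 1.431 gradian = 1.431 * 0.015707963 = 0.022478095 rad. 1.906 radian = 1.906 rad. Sum: 0.022478095 + 1.906 = 1.9284781 rad. 1 degree = 0.017453293 rad, so 1.9284781 rad = 1.9284781 / 0.017453293 = 110.49366 degree ≈ 110.5 degree (4 s.f.).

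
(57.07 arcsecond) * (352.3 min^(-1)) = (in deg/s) 1 arcsecond = 4.8481368e-06 rad, so 57.07 arcsecond = 57.07 * 4.8481368e-06 = 0.00027668317 rad. 1 min^(-1) = 0.016666667 Hz, so 352.3 min^(-1) = 352.3 * 0.016666667 = 5.8716667 Hz. Combine: 0.00027668317 rad * 5.8716667 Hz = 0.0016245913 rad/s. 1 deg/s = 0.017453293 rad/s, so 0.0016245913 rad/s = 0.0016245913 / 0.017453293 = 0.093082227 deg/s ≈ 0.09308 deg/s (4 s.f.). Final answer: 0.09308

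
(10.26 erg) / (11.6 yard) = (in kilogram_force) 9.864e-09. Check: 1 erg = 1e-07 J, so 10.26 erg = 10.26 * 1e-07 = 1.026e-06 J. 1 yard = 0.9144 m, so 11.6 yard = 11.6 * 0.9144 = 10.60704 m. Combine: 1.026e-06 J / 10.60704 m = 9.6728211e-08 N. 1 kilogram_force = 9.80665 N, so 9.6728211e-08 N = 9.6728211e-08 / 9.80665 = 9.8635325e-09 kilogram_force ≈ 9.864e-09 kilogram_force (4 s.f.).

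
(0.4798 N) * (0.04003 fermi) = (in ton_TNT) 0.4798 N is already in N. 1 fermi = 1e-15 m, so 0.04003 fermi = 0.04003 * 1e-15 = 4.003e-17 m. Combine: 0.4798 N * 4.003e-17 m = 1.9206394e-17 J. 1 ton_TNT = 4.184e+09 J, so 1.9206394e-17 J = 1.9206394e-17 / 4.184e+09 = 4.5904383e-27 ton_TNT ≈ 4.59e-27 ton_TNT (4 s.f.). Final answer: 4.59e-27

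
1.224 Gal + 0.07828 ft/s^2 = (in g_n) 1 Gal = 0.01 m/s^2, so 1.224 Gal = 1.224 * 0.01 = 0.01224 m/s^2. 1 ft/s^2 = 0.3048 m/s^2, so 0.07828 ft/s^2 = 0.07828 * 0.3048 = 0.023859744 m/s^2. Sum: 0.01224 + 0.023859744 = 0.036099744 m/s^2. 1 g_n = 9.80665 m/s^2, so 0.036099744 m/s^2 = 0.036099744 / 9.80665 = 0.0036811494 g_n ≈ 0.003681 g_n (4 s.f.). Final answer: 0.003681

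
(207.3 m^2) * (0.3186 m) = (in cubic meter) 66.05. Check: 207.3 m^2 is already in m^2. 0.3186 m is already in m. Combine: 207.3 m^2 * 0.3186 m = 66.04578 m^3. 66.04578 m^3 = 66.04578 cubic meter ≈ 66.05 cubic meter (4 s.f.).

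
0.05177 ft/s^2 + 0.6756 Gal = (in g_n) 1 ft/s^2 = 0.3048 m/s^2, so 0.05177 ft/s^2 = 0.05177 * 0.3048 = 0.015779496 m/s^2. 1 Gal = 0.01 m/s^2, so 0.6756 Gal = 0.6756 * 0.01 = 0.006756 m/s^2. Sum: 0.015779496 + 0.006756 = 0.022535496 m/s^2. 1 g_n = 9.80665 m/s^2, so 0.022535496 m/s^2 = 0.022535496 / 9.80665 = 0.0022979811 g_n ≈ 0.002298 g_n (4 s.f.). Final answer: 0.002298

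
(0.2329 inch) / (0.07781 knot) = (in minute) 1 inch = 0.0254 m, so 0.2329 inch = 0.2329 * 0.0254 = 0.00591566 m. 1 knot = 0.51444444 m/s, so 0.07781 knot = 0.07781 * 0.51444444 = 0.040028922 m/s. Combine: 0.00591566 m / 0.040028922 m/s = 0.14778464 s. 1 minute = 60 s, so 0.14778464 s = 0.14778464 / 60 = 0.0024630774 minute ≈ 0.002463 minute (4 s.f.). Final answer: 0.002463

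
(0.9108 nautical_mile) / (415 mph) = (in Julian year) 2.881e-07. Check: 1 nautical_mile = 1852 m, so 0.9108 nautical_mile = 0.9108 * 1852 = 1686.8016 m. 1 mph = 0.44704 m/s, so 415 mph = 415 * 0.44704 = 185.5216 m/s. Combine: 1686.8016 m / 185.5216 m/s = 9.0922114 s. 1 Julian year = 31557600 s, so 9.0922114 s = 9.0922114 / 31557600 = 2.8811479e-07 Julian year ≈ 2.881e-07 Julian year (4 s.f.).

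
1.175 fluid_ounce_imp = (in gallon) 1 fluid_ounce_imp = 2.8413063e-05 m^3, so 1.175 fluid_ounce_imp = 1.175 * 2.8413063e-05 = 3.3385348e-05 m^3. 1 gallon = 0.0037854118 m^3, so 3.3385348e-05 m^3 = 3.3385348e-05 / 0.0037854118 = 0.008819476 gallon ≈ 0.008819 gallon (4 s.f.). Final answer: 0.008819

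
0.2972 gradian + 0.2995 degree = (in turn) 0.001575. Check: 1 gradian = 0.015707963 rad, so 0.2972 gradian = 0.2972 * 0.015707963 = 0.0046684067 rad. 1 degree = 0.017453293 rad, so 0.2995 degree = 0.2995 * 0.017453293 = 0.0052272611 rad. Sum: 0.0046684067 + 0.0052272611 = 0.0098956678 rad. 1 turn = 6.2831853 rad, so 0.0098956678 rad = 0.0098956678 / 6.2831853 = 0.0015749444 turn ≈ 0.001575 turn (4 s.f.).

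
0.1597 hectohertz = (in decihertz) 1 hectohertz = 100 Hz, so 0.1597 hectohertz = 0.1597 * 100 = 15.97 Hz. 1 decihertz = 0.1 Hz, so 15.97 Hz = 15.97 / 0.1 = 159.7 decihertz. Final answer: 159.7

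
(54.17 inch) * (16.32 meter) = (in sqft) 241.7. Check: 1 inch = 0.0254 m, so 54.17 inch = 54.17 * 0.0254 = 1.375918 m. 16.32 meter = 16.32 m. Combine: 1.375918 m * 16.32 m = 22.454982 m^2. 1 sqft = 0.09290304 m^2, so 22.454982 m^2 = 22.454982 / 0.09290304 = 241.70341 sqft ≈ 241.7 sqft (4 s.f.).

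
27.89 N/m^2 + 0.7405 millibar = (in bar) 27.89 N/m^2 = 27.89 Pa. 1 millibar = 100 Pa, so 0.7405 millibar = 0.7405 * 100 = 74.05 Pa. Sum: 27.89 + 74.05 = 101.94 Pa. 1 bar = 100000 Pa, so 101.94 Pa = 101.94 / 100000 = 0.0010194 bar ≈ 0.001019 bar (4 s.f.). Final answer: 0.001019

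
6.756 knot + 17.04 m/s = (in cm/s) 1 knot = 0.51444444 m/s, so 6.756 knot = 6.756 * 0.51444444 = 3.4755867 m/s. 17.04 m/s is already in m/s. Sum: 3.4755867 + 17.04 = 20.515587 m/s. 1 cm/s = 0.01 m/s, so 20.515587 m/s = 20.515587 / 0.01 = 2051.5587 cm/s ≈ 2052 cm/s (4 s.f.). Final answer: 2052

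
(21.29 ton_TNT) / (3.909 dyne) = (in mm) 2.279e+18. Check: 1 ton_TNT = 4.184e+09 J, so 21.29 ton_TNT = 21.29 * 4.184e+09 = 8.907736e+10 J. 1 dyne = 1e-05 N, so 3.909 dyne = 3.909 * 1e-05 = 3.909e-05 N. Combine: 8.907736e+10 J / 3.909e-05 N = 2.2787762e+15 m. 1 mm = 0.001 m, so 2.2787762e+15 m = 2.2787762e+15 / 0.001 = 2.2787762e+18 mm ≈ 2.279e+18 mm (4 s.f.).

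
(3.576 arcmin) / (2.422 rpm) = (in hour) 1 arcmin = 0.00029088821 rad, so 3.576 arcmin = 3.576 * 0.00029088821 = 0.0010402162 rad. 1 rpm = 0.10471976 rad/s, so 2.422 rpm = 2.422 * 0.10471976 = 0.25363125 rad/s. Combine: 0.0010402162 rad / 0.25363125 rad/s = 0.0041012937 s. 1 hour = 3600 s, so 0.0041012937 s = 0.0041012937 / 3600 = 1.1392482e-06 hour ≈ 1.139e-06 hour (4 s.f.). Final answer: 1.139e-06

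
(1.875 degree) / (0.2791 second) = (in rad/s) 1 degree = 0.017453293 rad, so 1.875 degree = 1.875 * 0.017453293 = 0.032724923 rad. 0.2791 second = 0.2791 s. Combine: 0.032724923 rad / 0.2791 s = 0.11725161 rad/s. Result: 0.11725161 rad/s ≈ 0.1173 rad/s (4 s.f.). Final answer: 0.1173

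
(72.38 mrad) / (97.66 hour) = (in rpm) 1 mrad = 0.001 rad, so 72.38 mrad = 72.38 * 0.001 = 0.07238 rad. 1 hour = 3600 s, so 97.66 hour = 97.66 * 3600 = 351576 s. Combine: 0.07238 rad / 351576 s = 2.0587298e-07 rad/s. 1 rpm = 0.10471976 rad/s, so 2.0587298e-07 rad/s = 2.0587298e-07 / 0.10471976 = 1.9659422e-06 rpm ≈ 1.966e-06 rpm (4 s.f.). Final answer: 1.966e-06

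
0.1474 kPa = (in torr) 1 kPa = 1000 Pa, so 0.1474 kPa = 0.1474 * 1000 = 147.4 Pa. 1 torr = 133.32237 Pa, so 147.4 Pa = 147.4 / 133.32237 = 1.1055909 torr ≈ 1.106 torr (4 s.f.). Final answer: 1.106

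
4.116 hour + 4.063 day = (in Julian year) 1 hour = 3600 s, so 4.116 hour = 4.116 * 3600 = 14817.6 s. 1 day = 86400 s, so 4.063 day = 4.063 * 86400 = 351043.2 s. Sum: 14817.6 + 351043.2 = 365860.8 s. 1 Julian year = 31557600 s, so 365860.8 s = 365860.8 / 31557600 = 0.011593429 Julian year ≈ 0.01159 Julian year (4 s.f.). Final answer: 0.01159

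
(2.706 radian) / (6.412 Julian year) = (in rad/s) 1.337e-08. Check: 2.706 radian = 2.706 rad. 1 Julian year = 31557600 s, so 6.412 Julian year = 6.412 * 31557600 = 2.0234733e+08 s. Combine: 2.706 rad / 2.0234733e+08 s = 1.3373045e-08 rad/s. Result: 1.3373045e-08 rad/s ≈ 1.337e-08 rad/s (4 s.f.).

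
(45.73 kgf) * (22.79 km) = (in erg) 1 kgf = 9.80665 N, so 45.73 kgf = 45.73 * 9.80665 = 448.4581 N. 1 km = 1000 m, so 22.79 km = 22.79 * 1000 = 22790 m. Combine: 448.4581 N * 22790 m = 10220360 J. 1 erg = 1e-07 J, so 10220360 J = 10220360 / 1e-07 = 1.022036e+14 erg ≈ 1.022e+14 erg (4 s.f.). Final answer: 1.022e+14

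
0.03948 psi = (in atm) 1 psi = 6894.7573 Pa, so 0.03948 psi = 0.03948 * 6894.7573 = 272.20502 Pa. 1 atm = 101325 Pa, so 272.20502 Pa = 272.20502 / 101325 = 0.0026864547 atm ≈ 0.002686 atm (4 s.f.). Final answer: 0.002686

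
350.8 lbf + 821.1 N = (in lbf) 1 lbf = 4.4482216 N, so 350.8 lbf = 350.8 * 4.4482216 = 1560.4361 N. 821.1 N is already in N. Sum: 1560.4361 + 821.1 = 2381.5361 N. 1 lbf = 4.4482216 N, so 2381.5361 N = 2381.5361 / 4.4482216 = 535.39062 lbf ≈ 535.4 lbf (4 s.f.). Final answer: 535.4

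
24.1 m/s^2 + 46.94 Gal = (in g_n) 2.505. Check: 24.1 m/s^2 is already in m/s^2. 1 Gal = 0.01 m/s^2, so 46.94 Gal = 46.94 * 0.01 = 0.4694 m/s^2. Sum: 24.1 + 0.4694 = 24.5694 m/s^2. 1 g_n = 9.80665 m/s^2, so 24.5694 m/s^2 = 24.5694 / 9.80665 = 2.5053816 g_n ≈ 2.505 g_n (4 s.f.).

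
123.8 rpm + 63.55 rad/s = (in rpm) 730.7. Check: 1 rpm = 0.10471976 rad/s, so 123.8 rpm = 123.8 * 0.10471976 = 12.964306 rad/s. 63.55 rad/s is already in rad/s. Sum: 12.964306 + 63.55 = 76.514306 rad/s. 1 rpm = 0.10471976 rad/s, so 76.514306 rad/s = 76.514306 / 0.10471976 = 730.6578 rpm ≈ 730.7 rpm (4 s.f.).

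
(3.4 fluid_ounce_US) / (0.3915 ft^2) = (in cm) 0.2765. Check: 1 fluid_ounce_US = 2.957353e-05 m^3, so 3.4 fluid_ounce_US = 3.4 * 2.957353e-05 = 0.00010055 m^3. 1 ft^2 = 0.09290304 m^2, so 0.3915 ft^2 = 0.3915 * 0.09290304 = 0.03637154 m^2. Combine: 0.00010055 m^3 / 0.03637154 m^2 = 0.0027645241 m. 1 cm = 0.01 m, so 0.0027645241 m = 0.0027645241 / 0.01 = 0.27645241 cm ≈ 0.2765 cm (4 s.f.).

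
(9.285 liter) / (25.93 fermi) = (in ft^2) 3.854e+12. Check: 1 liter = 0.001 m^3, so 9.285 liter = 9.285 * 0.001 = 0.009285 m^3. 1 fermi = 1e-15 m, so 25.93 fermi = 25.93 * 1e-15 = 2.593e-14 m. Combine: 0.009285 m^3 / 2.593e-14 m = 3.5807944e+11 m^2. 1 ft^2 = 0.09290304 m^2, so 3.5807944e+11 m^2 = 3.5807944e+11 / 0.09290304 = 3.8543351e+12 ft^2 ≈ 3.854e+12 ft^2 (4 s.f.).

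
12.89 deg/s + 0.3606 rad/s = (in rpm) 1 deg/s = 0.017453293 rad/s, so 12.89 deg/s = 12.89 * 0.017453293 = 0.22497294 rad/s. 0.3606 rad/s is already in rad/s. Sum: 0.22497294 + 0.3606 = 0.58557294 rad/s. 1 rpm = 0.10471976 rad/s, so 0.58557294 rad/s = 0.58557294 / 0.10471976 = 5.5918097 rpm ≈ 5.592 rpm (4 s.f.). Final answer: 5.592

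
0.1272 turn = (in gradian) 50.88. Check: 1 turn = 6.2831853 rad, so 0.1272 turn = 0.1272 * 6.2831853 = 0.79922117 rad. 1 gradian = 0.015707963 rad, so 0.79922117 rad = 0.79922117 / 0.015707963 = 50.88 gradian.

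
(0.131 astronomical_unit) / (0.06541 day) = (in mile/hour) 1 astronomical_unit = 1.4959787e+11 m, so 0.131 astronomical_unit = 0.131 * 1.4959787e+11 = 1.9597321e+10 m. 1 day = 86400 s, so 0.06541 day = 0.06541 * 86400 = 5651.424 s. Combine: 1.9597321e+10 m / 5651.424 s = 3467678.4 m/s. 1 mile/hour = 0.44704 m/s, so 3467678.4 m/s = 3467678.4 / 0.44704 = 7756975.7 mile/hour ≈ 7.757e+06 mile/hour (4 s.f.). Final answer: 7.757e+06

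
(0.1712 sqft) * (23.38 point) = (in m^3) 1 sqft = 0.09290304 m^2, so 0.1712 sqft = 0.1712 * 0.09290304 = 0.015905 m^2. 1 point = 0.00035277778 m, so 23.38 point = 23.38 * 0.00035277778 = 0.0082479444 m. Combine: 0.015905 m^2 * 0.0082479444 m = 0.00013118356 m^3. Result: 0.00013118356 m^3 ≈ 0.0001312 m^3 (4 s.f.). Final answer: 0.0001312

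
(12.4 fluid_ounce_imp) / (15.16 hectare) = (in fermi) 2.324e+06. Check: 1 fluid_ounce_imp = 2.8413063e-05 m^3, so 12.4 fluid_ounce_imp = 12.4 * 2.8413063e-05 = 0.00035232198 m^3. 1 hectare = 10000 m^2, so 15.16 hectare = 15.16 * 10000 = 151600 m^2. Combine: 0.00035232198 m^3 / 151600 m^2 = 2.3240236e-09 m. 1 fermi = 1e-15 m, so 2.3240236e-09 m = 2.3240236e-09 / 1e-15 = 2324023.6 fermi ≈ 2.324e+06 fermi (4 s.f.).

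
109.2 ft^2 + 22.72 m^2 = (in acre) 1 ft^2 = 0.09290304 m^2, so 109.2 ft^2 = 109.2 * 0.09290304 = 10.145012 m^2. 22.72 m^2 is already in m^2. Sum: 10.145012 + 22.72 = 32.865012 m^2. 1 acre = 4046.8564 m^2, so 32.865012 m^2 = 32.865012 / 4046.8564 = 0.0081211213 acre ≈ 0.008121 acre (4 s.f.). Final answer: 0.008121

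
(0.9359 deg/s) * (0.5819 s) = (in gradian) 1 deg/s = 0.017453293 rad/s, so 0.9359 deg/s = 0.9359 * 0.017453293 = 0.016334536 rad/s. 0.5819 s is already in s. Combine: 0.016334536 rad/s * 0.5819 s = 0.0095050668 rad. 1 gradian = 0.015707963 rad, so 0.0095050668 rad = 0.0095050668 / 0.015707963 = 0.60511134 gradian ≈ 0.6051 gradian (4 s.f.). Final answer: 0.6051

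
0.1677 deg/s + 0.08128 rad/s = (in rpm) 1 deg/s = 0.017453293 rad/s, so 0.1677 deg/s = 0.1677 * 0.017453293 = 0.0029269172 rad/s. 0.08128 rad/s is already in rad/s. Sum: 0.0029269172 + 0.08128 = 0.084206917 rad/s. 1 rpm = 0.10471976 rad/s, so 0.084206917 rad/s = 0.084206917 / 0.10471976 = 0.80411683 rpm ≈ 0.8041 rpm (4 s.f.). Final answer: 0.8041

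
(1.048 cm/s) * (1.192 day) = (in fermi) 1 cm/s = 0.01 m/s, so 1.048 cm/s = 1.048 * 0.01 = 0.01048 m/s. 1 day = 86400 s, so 1.192 day = 1.192 * 86400 = 102988.8 s. Combine: 0.01048 m/s * 102988.8 s = 1079.3226 m. 1 fermi = 1e-15 m, so 1079.3226 m = 1079.3226 / 1e-15 = 1.0793226e+18 fermi ≈ 1.079e+18 fermi (4 s.f.). Final answer: 1.079e+18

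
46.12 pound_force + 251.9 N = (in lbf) 1 pound_force = 4.4482216 N, so 46.12 pound_force = 46.12 * 4.4482216 = 205.15198 N. 251.9 N is already in N. Sum: 205.15198 + 251.9 = 457.05198 N. 1 lbf = 4.4482216 N, so 457.05198 N = 457.05198 / 4.4482216 = 102.74937 lbf ≈ 102.7 lbf (4 s.f.). Final answer: 102.7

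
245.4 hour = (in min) 1 hour = 3600 s, so 245.4 hour = 245.4 * 3600 = 883440 s. 1 min = 60 s, so 883440 s = 883440 / 60 = 14724 min ≈ 1.472e+04 min (4 s.f.). Final answer: 1.472e+04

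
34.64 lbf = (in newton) 1 lbf = 4.4482216 N, so 34.64 lbf = 34.64 * 4.4482216 = 154.0864 N. 154.0864 N = 154.0864 newton ≈ 154.1 newton (4 s.f.). Final answer: 154.1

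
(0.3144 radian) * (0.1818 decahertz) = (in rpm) 5.458. Check: 0.3144 radian = 0.3144 rad. 1 decahertz = 10 Hz, so 0.1818 decahertz = 0.1818 * 10 = 1.818 Hz. Combine: 0.3144 rad * 1.818 Hz = 0.5715792 rad/s. 1 rpm = 0.10471976 rad/s, so 0.5715792 rad/s = 0.5715792 / 0.10471976 = 5.4581793 rpm ≈ 5.458 rpm (4 s.f.).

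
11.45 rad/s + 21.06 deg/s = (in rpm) 11.45 rad/s is already in rad/s. 1 deg/s = 0.017453293 rad/s, so 21.06 deg/s = 21.06 * 0.017453293 = 0.36756634 rad/s. Sum: 11.45 + 0.36756634 = 11.817566 rad/s. 1 rpm = 0.10471976 rad/s, so 11.817566 rad/s = 11.817566 / 0.10471976 = 112.84945 rpm ≈ 112.8 rpm (4 s.f.). Final answer: 112.8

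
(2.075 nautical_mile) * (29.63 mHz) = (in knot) 1 nautical_mile = 1852 m, so 2.075 nautical_mile = 2.075 * 1852 = 3842.9 m. 1 mHz = 0.001 Hz, so 29.63 mHz = 29.63 * 0.001 = 0.02963 Hz. Combine: 3842.9 m * 0.02963 Hz = 113.86513 m/s. 1 knot = 0.51444444 m/s, so 113.86513 m/s = 113.86513 / 0.51444444 = 221.3361 knot ≈ 221.3 knot (4 s.f.). Final answer: 221.3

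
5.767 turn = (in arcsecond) 1 turn = 6.2831853 rad, so 5.767 turn = 5.767 * 6.2831853 = 36.23513 rad. 1 arcsecond = 4.8481368e-06 rad, so 36.23513 rad = 36.23513 / 4.8481368e-06 = 7474032 arcsecond ≈ 7.474e+06 arcsecond (4 s.f.). Final answer: 7.474e+06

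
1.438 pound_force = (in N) 1 pound_force = 4.4482216 N, so 1.438 pound_force = 1.438 * 4.4482216 = 6.3965427 N. Result: 6.3965427 N ≈ 6.397 N (4 s.f.). Final answer: 6.397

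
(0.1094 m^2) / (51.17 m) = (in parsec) 6.929e-20. Check: 0.1094 m^2 is already in m^2. 51.17 m is already in m. Combine: 0.1094 m^2 / 51.17 m = 0.0021379715 m. 1 parsec = 3.0856776e+16 m, so 0.0021379715 m = 0.0021379715 / 3.0856776e+16 = 6.9286937e-20 parsec ≈ 6.929e-20 parsec (4 s.f.).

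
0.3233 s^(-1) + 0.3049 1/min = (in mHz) 0.3233 s^(-1) = 0.3233 Hz. 1 1/min = 0.016666667 Hz, so 0.3049 1/min = 0.3049 * 0.016666667 = 0.0050816667 Hz. Sum: 0.3233 + 0.0050816667 = 0.32838167 Hz. 1 mHz = 0.001 Hz, so 0.32838167 Hz = 0.32838167 / 0.001 = 328.38167 mHz ≈ 328.4 mHz (4 s.f.). Final answer: 328.4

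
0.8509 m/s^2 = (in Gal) 85.09. Check: 1 Gal = 0.01 m/s^2, so 0.8509 m/s^2 = 0.8509 / 0.01 = 85.09 Gal.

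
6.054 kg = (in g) 1 g = 0.001 kg, so 6.054 kg = 6.054 / 0.001 = 6054 g. Final answer: 6054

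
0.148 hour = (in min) 8.88. Check: 1 hour = 3600 s, so 0.148 hour = 0.148 * 3600 = 532.8 s. 1 min = 60 s, so 532.8 s = 532.8 / 60 = 8.88 min.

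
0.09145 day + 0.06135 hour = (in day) 1 day = 86400 s, so 0.09145 day = 0.09145 * 86400 = 7901.28 s. 1 hour = 3600 s, so 0.06135 hour = 0.06135 * 3600 = 220.86 s. Sum: 7901.28 + 220.86 = 8122.14 s. 1 day = 86400 s, so 8122.14 s = 8122.14 / 86400 = 0.09400625 day ≈ 0.09401 day (4 s.f.). Final answer: 0.09401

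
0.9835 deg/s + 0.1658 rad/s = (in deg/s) 1 deg/s = 0.017453293 rad/s, so 0.9835 deg/s = 0.9835 * 0.017453293 = 0.017165313 rad/s. 0.1658 rad/s is already in rad/s. Sum: 0.017165313 + 0.1658 = 0.18296531 rad/s. 1 deg/s = 0.017453293 rad/s, so 0.18296531 rad/s = 0.18296531 / 0.017453293 = 10.48314 deg/s ≈ 10.48 deg/s (4 s.f.). Final answer: 10.48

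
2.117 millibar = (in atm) 1 millibar = 100 Pa, so 2.117 millibar = 2.117 * 100 = 211.7 Pa. 1 atm = 101325 Pa, so 211.7 Pa = 211.7 / 101325 = 0.0020893166 atm ≈ 0.002089 atm (4 s.f.). Final answer: 0.002089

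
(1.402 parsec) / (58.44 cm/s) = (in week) 1 parsec = 3.0856776e+16 m, so 1.402 parsec = 1.402 * 3.0856776e+16 = 4.32612e+16 m. 1 cm/s = 0.01 m/s, so 58.44 cm/s = 58.44 * 0.01 = 0.5844 m/s. Combine: 4.32612e+16 m / 0.5844 m/s = 7.4026694e+16 s. 1 week = 604800 s, so 7.4026694e+16 s = 7.4026694e+16 / 604800 = 1.2239863e+11 week ≈ 1.224e+11 week (4 s.f.). Final answer: 1.224e+11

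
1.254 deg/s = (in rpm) 0.209. Check: 1 deg/s = 0.017453293 rad/s, so 1.254 deg/s = 1.254 * 0.017453293 = 0.021886429 rad/s. 1 rpm = 0.10471976 rad/s, so 0.021886429 rad/s = 0.021886429 / 0.10471976 = 0.209 rpm.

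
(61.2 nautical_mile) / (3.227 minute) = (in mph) 1309. Check: 1 nautical_mile = 1852 m, so 61.2 nautical_mile = 61.2 * 1852 = 113342.4 m. 1 minute = 60 s, so 3.227 minute = 3.227 * 60 = 193.62 s. Combine: 113342.4 m / 193.62 s = 585.38581 m/s. 1 mph = 0.44704 m/s, so 585.38581 m/s = 585.38581 / 0.44704 = 1309.4708 mph ≈ 1309 mph (4 s.f.).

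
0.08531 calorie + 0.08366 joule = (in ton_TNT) 1.053e-10. Check: 1 calorie = 4.184 J, so 0.08531 calorie = 0.08531 * 4.184 = 0.35693704 J. 0.08366 joule = 0.08366 J. Sum: 0.35693704 + 0.08366 = 0.44059704 J. 1 ton_TNT = 4.184e+09 J, so 0.44059704 J = 0.44059704 / 4.184e+09 = 1.0530522e-10 ton_TNT ≈ 1.053e-10 ton_TNT (4 s.f.).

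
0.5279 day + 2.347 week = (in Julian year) 0.04643. Check: 1 day = 86400 s, so 0.5279 day = 0.5279 * 86400 = 45610.56 s. 1 week = 604800 s, so 2.347 week = 2.347 * 604800 = 1419465.6 s. Sum: 45610.56 + 1419465.6 = 1465076.2 s. 1 Julian year = 31557600 s, so 1465076.2 s = 1465076.2 / 31557600 = 0.046425462 Julian year ≈ 0.04643 Julian year (4 s.f.).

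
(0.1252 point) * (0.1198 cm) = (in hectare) 5.291e-12. Check: 1 point = 0.00035277778 m, so 0.1252 point = 0.1252 * 0.00035277778 = 4.4167778e-05 m. 1 cm = 0.01 m, so 0.1198 cm = 0.1198 * 0.01 = 0.001198 m. Combine: 4.4167778e-05 m * 0.001198 m = 5.2912998e-08 m^2. 1 hectare = 10000 m^2, so 5.2912998e-08 m^2 = 5.2912998e-08 / 10000 = 5.2912998e-12 hectare ≈ 5.291e-12 hectare (4 s.f.).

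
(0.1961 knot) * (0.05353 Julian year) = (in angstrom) 1.704e+15. Check: 1 knot = 0.51444444 m/s, so 0.1961 knot = 0.1961 * 0.51444444 = 0.10088256 m/s. 1 Julian year = 31557600 s, so 0.05353 Julian year = 0.05353 * 31557600 = 1689278.3 s. Combine: 0.10088256 m/s * 1689278.3 s = 170418.71 m. 1 angstrom = 1e-10 m, so 170418.71 m = 170418.71 / 1e-10 = 1.7041871e+15 angstrom ≈ 1.704e+15 angstrom (4 s.f.).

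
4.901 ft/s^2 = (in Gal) 1 ft/s^2 = 0.3048 m/s^2, so 4.901 ft/s^2 = 4.901 * 0.3048 = 1.4938248 m/s^2. 1 Gal = 0.01 m/s^2, so 1.4938248 m/s^2 = 1.4938248 / 0.01 = 149.38248 Gal ≈ 149.4 Gal (4 s.f.). Final answer: 149.4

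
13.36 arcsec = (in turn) 1.031e-05. Check: 1 arcsec = 4.8481368e-06 rad, so 13.36 arcsec = 13.36 * 4.8481368e-06 = 6.4771108e-05 rad. 1 turn = 6.2831853 rad, so 6.4771108e-05 rad = 6.4771108e-05 / 6.2831853 = 1.0308642e-05 turn ≈ 1.031e-05 turn (4 s.f.).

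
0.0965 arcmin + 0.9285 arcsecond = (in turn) 1 arcmin = 0.00029088821 rad, so 0.0965 arcmin = 0.0965 * 0.00029088821 = 2.8070712e-05 rad. 1 arcsecond = 4.8481368e-06 rad, so 0.9285 arcsecond = 0.9285 * 4.8481368e-06 = 4.501495e-06 rad. Sum: 2.8070712e-05 + 4.501495e-06 = 3.2572207e-05 rad. 1 turn = 6.2831853 rad, so 3.2572207e-05 rad = 3.2572207e-05 / 6.2831853 = 5.1840278e-06 turn ≈ 5.184e-06 turn (4 s.f.). Final answer: 5.184e-06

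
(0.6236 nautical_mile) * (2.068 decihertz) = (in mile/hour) 534.3. Check: 1 nautical_mile = 1852 m, so 0.6236 nautical_mile = 0.6236 * 1852 = 1154.9072 m. 1 decihertz = 0.1 Hz, so 2.068 decihertz = 2.068 * 0.1 = 0.2068 Hz. Combine: 1154.9072 m * 0.2068 Hz = 238.83481 m/s. 1 mile/hour = 0.44704 m/s, so 238.83481 m/s = 238.83481 / 0.44704 = 534.25825 mile/hour ≈ 534.3 mile/hour (4 s.f.).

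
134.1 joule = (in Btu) 0.1271. Check: 134.1 joule = 134.1 J. 1 Btu = 1055.0559 J, so 134.1 J = 134.1 / 1055.0559 = 0.12710228 Btu ≈ 0.1271 Btu (4 s.f.).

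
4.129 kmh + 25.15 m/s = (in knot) 1 kmh = 0.27777778 m/s, so 4.129 kmh = 4.129 * 0.27777778 = 1.1469444 m/s. 25.15 m/s is already in m/s. Sum: 1.1469444 + 25.15 = 26.296944 m/s. 1 knot = 0.51444444 m/s, so 26.296944 m/s = 26.296944 / 0.51444444 = 51.117171 knot ≈ 51.12 knot (4 s.f.). Final answer: 51.12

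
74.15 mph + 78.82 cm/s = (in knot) 65.97. Check: 1 mph = 0.44704 m/s, so 74.15 mph = 74.15 * 0.44704 = 33.148016 m/s. 1 cm/s = 0.01 m/s, so 78.82 cm/s = 78.82 * 0.01 = 0.7882 m/s. Sum: 33.148016 + 0.7882 = 33.936216 m/s. 1 knot = 0.51444444 m/s, so 33.936216 m/s = 33.936216 / 0.51444444 = 65.966727 knot ≈ 65.97 knot (4 s.f.).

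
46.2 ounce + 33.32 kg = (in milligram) 1 ounce = 0.028349523 kg, so 46.2 ounce = 46.2 * 0.028349523 = 1.309748 kg. 33.32 kg is already in kg. Sum: 1.309748 + 33.32 = 34.629748 kg. 1 milligram = 1e-06 kg, so 34.629748 kg = 34.629748 / 1e-06 = 34629748 milligram ≈ 3.463e+07 milligram (4 s.f.). Final answer: 3.463e+07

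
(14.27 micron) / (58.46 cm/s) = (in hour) 6.781e-09. Check: 1 micron = 1e-06 m, so 14.27 micron = 14.27 * 1e-06 = 1.427e-05 m. 1 cm/s = 0.01 m/s, so 58.46 cm/s = 58.46 * 0.01 = 0.5846 m/s. Combine: 1.427e-05 m / 0.5846 m/s = 2.4409853e-05 s. 1 hour = 3600 s, so 2.4409853e-05 s = 2.4409853e-05 / 3600 = 6.7805147e-09 hour ≈ 6.781e-09 hour (4 s.f.).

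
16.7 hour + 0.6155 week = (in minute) 1 hour = 3600 s, so 16.7 hour = 16.7 * 3600 = 60120 s. 1 week = 604800 s, so 0.6155 week = 0.6155 * 604800 = 372254.4 s. Sum: 60120 + 372254.4 = 432374.4 s. 1 minute = 60 s, so 432374.4 s = 432374.4 / 60 = 7206.24 minute ≈ 7206 minute (4 s.f.). Final answer: 7206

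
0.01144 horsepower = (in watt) 1 horsepower = 745.69987 W, so 0.01144 horsepower = 0.01144 * 745.69987 = 8.5308065 W. 8.5308065 W = 8.5308065 watt ≈ 8.531 watt (4 s.f.). Final answer: 8.531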